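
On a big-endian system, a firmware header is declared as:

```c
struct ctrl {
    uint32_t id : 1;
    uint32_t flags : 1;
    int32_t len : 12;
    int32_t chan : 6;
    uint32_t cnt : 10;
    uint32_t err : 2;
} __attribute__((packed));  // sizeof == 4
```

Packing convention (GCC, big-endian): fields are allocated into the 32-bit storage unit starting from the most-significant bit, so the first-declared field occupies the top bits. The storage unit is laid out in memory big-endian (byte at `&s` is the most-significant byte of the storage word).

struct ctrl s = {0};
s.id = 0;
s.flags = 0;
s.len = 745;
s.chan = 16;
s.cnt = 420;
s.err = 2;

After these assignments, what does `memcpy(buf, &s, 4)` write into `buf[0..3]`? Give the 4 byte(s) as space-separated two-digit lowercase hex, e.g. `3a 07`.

id (1b) val=0 bits=0x0 at bit 31: 0x00000000
flags (1b) val=0 bits=0x0 at bit 30: 0x00000000
len (12b) val=745 bits=0x2e9 at bit 18: 0x0ba40000
chan (6b) val=16 bits=0x10 at bit 12: 0x0ba50000
cnt (10b) val=420 bits=0x1a4 at bit 2: 0x0ba50690
err (2b) val=2 bits=0x2 at bit 0: 0x0ba50692
word = 0x0ba50692 → big-endian bytes:
  [0]=0x0b  [1]=0xa5  [2]=0x06  [3]=0x92

0b a5 06 92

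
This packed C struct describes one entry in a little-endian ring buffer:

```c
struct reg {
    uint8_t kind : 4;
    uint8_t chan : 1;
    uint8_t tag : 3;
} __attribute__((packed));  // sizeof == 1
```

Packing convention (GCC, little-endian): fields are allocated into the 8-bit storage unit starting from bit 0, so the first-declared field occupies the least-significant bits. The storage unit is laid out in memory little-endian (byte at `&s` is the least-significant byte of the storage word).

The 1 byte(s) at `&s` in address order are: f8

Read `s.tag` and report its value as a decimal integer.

7

[0]=0xf8 (little-endian) → word 0xf8
kind [0+:4] = (word>>0) & 0xf = 8
chan [4+:1] = (word>>4) & 0x1 = 1
tag [5+:3] = (word>>5) & 0x7 = 7  ←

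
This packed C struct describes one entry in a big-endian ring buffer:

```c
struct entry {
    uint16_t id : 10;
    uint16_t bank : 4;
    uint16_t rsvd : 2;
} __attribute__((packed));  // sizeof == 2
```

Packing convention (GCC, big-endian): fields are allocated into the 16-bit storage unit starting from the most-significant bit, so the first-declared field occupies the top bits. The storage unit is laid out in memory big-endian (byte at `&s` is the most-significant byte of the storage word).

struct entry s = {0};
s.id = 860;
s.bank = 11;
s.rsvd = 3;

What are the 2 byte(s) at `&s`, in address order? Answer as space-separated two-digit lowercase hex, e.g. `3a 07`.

d7 2f

[6+:10] id=860 & 0x3ff = 0x35c; word=0xd700
[2+:4] bank=11 & 0xf = 0xb; word=0xd72c
[0+:2] rsvd=3 & 0x3 = 0x3; word=0xd72f
word = 0xd72f → big-endian bytes:
  [0]=0xd7  [1]=0x2f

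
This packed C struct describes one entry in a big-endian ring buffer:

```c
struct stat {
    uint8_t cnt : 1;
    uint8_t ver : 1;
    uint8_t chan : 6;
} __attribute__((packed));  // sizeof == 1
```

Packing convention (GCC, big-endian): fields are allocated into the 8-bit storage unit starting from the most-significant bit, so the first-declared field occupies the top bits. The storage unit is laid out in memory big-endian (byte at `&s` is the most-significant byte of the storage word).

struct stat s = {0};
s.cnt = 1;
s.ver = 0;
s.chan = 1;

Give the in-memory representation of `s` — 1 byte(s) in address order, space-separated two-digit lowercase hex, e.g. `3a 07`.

[7+:1] cnt=1 & 0x1 = 0x1; word=0x80
[6+:1] ver=0 & 0x1 = 0x0; word=0x80
[0+:6] chan=1 & 0x3f = 0x1; word=0x81
word = 0x81 → big-endian bytes:
  [0]=0x81

81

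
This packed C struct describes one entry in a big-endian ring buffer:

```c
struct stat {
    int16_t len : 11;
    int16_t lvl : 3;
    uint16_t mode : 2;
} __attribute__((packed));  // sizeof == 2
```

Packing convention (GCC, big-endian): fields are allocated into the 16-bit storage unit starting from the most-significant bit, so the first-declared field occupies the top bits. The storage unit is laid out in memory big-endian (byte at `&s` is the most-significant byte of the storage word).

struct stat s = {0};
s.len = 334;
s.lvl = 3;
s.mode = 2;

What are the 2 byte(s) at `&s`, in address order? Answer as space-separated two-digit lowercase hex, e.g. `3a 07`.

29 ce

[5+:11] len=334 & 0x7ff = 0x14e; word=0x29c0
[2+:3] lvl=3 & 0x7 = 0x3; word=0x29cc
[0+:2] mode=2 & 0x3 = 0x2; word=0x29ce
word = 0x29ce → big-endian bytes:
  [0]=0x29  [1]=0xce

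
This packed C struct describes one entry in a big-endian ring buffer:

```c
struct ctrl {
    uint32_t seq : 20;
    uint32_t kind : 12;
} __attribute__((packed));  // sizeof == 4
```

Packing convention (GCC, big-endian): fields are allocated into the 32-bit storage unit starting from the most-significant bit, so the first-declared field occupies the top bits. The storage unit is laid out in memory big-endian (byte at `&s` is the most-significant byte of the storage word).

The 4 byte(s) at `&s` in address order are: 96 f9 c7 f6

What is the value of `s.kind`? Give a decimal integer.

[0]=0x96 [1]=0xf9 [2]=0xc7 [3]=0xf6 (big-endian) → word 0x96f9c7f6
seq:20 @ bit 12 → (0x96f9c7f6>>12)&0xfffff = 0x96f9c
kind:12 @ bit 0 → (0x96f9c7f6>>0)&0xfff = 0x7f6  ←

2038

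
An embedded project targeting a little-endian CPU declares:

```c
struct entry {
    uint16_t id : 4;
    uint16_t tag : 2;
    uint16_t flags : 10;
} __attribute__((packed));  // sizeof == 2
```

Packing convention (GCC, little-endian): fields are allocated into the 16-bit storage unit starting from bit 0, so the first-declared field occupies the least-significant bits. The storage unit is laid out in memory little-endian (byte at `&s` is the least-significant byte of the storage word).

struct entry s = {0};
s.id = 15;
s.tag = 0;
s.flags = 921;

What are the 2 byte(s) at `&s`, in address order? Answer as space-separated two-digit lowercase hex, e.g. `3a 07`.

4f e6

id (4b) val=15 bits=0xf at bit 0: 0x000f
tag (2b) val=0 bits=0x0 at bit 4: 0x000f
flags (10b) val=921 bits=0x399 at bit 6: 0xe64f
word = 0xe64f → little-endian bytes:
  [0]=0x4f  [1]=0xe6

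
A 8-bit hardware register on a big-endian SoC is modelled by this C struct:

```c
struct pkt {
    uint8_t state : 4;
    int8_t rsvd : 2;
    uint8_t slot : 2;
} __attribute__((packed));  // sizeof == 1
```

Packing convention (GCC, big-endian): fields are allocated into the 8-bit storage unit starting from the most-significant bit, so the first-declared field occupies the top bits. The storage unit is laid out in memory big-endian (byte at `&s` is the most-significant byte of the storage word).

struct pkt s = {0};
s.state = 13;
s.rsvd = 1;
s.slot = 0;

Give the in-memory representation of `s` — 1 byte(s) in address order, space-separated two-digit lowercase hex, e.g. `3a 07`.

state (4b) val=13 bits=0xd at bit 4: 0xd0
rsvd (2b) val=1 bits=0x1 at bit 2: 0xd4
slot (2b) val=0 bits=0x0 at bit 0: 0xd4
word = 0xd4 → big-endian bytes:
  [0]=0xd4

d4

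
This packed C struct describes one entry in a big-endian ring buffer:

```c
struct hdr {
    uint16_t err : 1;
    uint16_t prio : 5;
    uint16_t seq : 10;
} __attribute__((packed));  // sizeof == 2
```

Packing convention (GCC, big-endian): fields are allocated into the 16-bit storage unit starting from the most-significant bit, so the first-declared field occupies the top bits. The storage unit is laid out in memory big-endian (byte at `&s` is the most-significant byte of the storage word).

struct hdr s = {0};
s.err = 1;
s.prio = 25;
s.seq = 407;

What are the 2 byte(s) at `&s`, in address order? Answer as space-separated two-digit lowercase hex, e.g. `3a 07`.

e5 97

[15+:1] err=1 & 0x1 = 0x1; word=0x8000
[10+:5] prio=25 & 0x1f = 0x19; word=0xe400
[0+:10] seq=407 & 0x3ff = 0x197; word=0xe597
word = 0xe597 → big-endian bytes:
  [0]=0xe5  [1]=0x97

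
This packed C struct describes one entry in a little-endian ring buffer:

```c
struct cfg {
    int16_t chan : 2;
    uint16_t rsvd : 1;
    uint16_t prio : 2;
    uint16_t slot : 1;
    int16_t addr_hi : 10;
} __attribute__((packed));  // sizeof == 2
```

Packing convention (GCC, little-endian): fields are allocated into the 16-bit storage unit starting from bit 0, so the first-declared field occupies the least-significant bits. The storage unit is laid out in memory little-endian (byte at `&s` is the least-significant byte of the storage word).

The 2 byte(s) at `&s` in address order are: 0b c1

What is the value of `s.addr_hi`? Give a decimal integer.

-252

[0]=0x0b [1]=0xc1 (little-endian) → word 0xc10b
chan:2 @ bit 0 → (0xc10b>>0)&0x3 = 0x3
rsvd:1 @ bit 2 → (0xc10b>>2)&0x1 = 0x0
prio:2 @ bit 3 → (0xc10b>>3)&0x3 = 0x1
slot:1 @ bit 5 → (0xc10b>>5)&0x1 = 0x0
addr_hi:10 @ bit 6 → (0xc10b>>6)&0x3ff = 0x304  ←
addr_hi signed 10b, MSB=1: 772 - 1024 = -252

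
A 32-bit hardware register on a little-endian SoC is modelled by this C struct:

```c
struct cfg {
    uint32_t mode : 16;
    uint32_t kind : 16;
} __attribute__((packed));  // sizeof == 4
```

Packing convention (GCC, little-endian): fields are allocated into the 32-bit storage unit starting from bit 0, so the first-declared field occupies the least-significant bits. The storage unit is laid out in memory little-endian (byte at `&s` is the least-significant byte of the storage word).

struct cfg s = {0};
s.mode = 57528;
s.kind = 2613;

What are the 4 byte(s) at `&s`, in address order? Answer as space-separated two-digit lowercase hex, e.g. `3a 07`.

mode:16 = 57528 → 0xe0b8 << 0 → word 0x0000e0b8
kind:16 = 2613 → 0xa35 << 16 → word 0x0a35e0b8
word = 0x0a35e0b8 → little-endian bytes:
  [0]=0xb8  [1]=0xe0  [2]=0x35  [3]=0x0a

b8 e0 35 0a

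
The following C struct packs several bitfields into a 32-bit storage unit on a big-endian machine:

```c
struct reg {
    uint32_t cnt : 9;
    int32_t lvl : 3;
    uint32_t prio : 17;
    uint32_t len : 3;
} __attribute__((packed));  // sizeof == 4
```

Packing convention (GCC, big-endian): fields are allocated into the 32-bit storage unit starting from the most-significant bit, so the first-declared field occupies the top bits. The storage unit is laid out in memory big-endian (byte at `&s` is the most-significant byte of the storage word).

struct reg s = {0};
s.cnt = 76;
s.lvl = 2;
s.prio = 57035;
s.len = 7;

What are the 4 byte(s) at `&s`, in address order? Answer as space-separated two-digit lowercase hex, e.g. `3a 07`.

26 26 f6 5f

cnt (9b) val=76 bits=0x4c at bit 23: 0x26000000
lvl (3b) val=2 bits=0x2 at bit 20: 0x26200000
prio (17b) val=57035 bits=0xdecb at bit 3: 0x2626f658
len (3b) val=7 bits=0x7 at bit 0: 0x2626f65f
word = 0x2626f65f → big-endian bytes:
  [0]=0x26  [1]=0x26  [2]=0xf6  [3]=0x5f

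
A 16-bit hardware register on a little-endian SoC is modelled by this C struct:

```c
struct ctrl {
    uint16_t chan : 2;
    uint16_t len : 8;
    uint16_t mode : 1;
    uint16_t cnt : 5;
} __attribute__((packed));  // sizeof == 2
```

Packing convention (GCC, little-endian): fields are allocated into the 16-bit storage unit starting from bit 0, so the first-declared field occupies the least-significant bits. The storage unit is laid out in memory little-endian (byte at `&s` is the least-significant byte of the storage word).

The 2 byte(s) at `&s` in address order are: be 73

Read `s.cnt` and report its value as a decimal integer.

14

[0]=0xbe [1]=0x73 (little-endian) → word 0x73be
chan:2 @ bit 0 → (0x73be>>0)&0x3 = 0x2
len:8 @ bit 2 → (0x73be>>2)&0xff = 0xef
mode:1 @ bit 10 → (0x73be>>10)&0x1 = 0x0
cnt:5 @ bit 11 → (0x73be>>11)&0x1f = 0xe  ←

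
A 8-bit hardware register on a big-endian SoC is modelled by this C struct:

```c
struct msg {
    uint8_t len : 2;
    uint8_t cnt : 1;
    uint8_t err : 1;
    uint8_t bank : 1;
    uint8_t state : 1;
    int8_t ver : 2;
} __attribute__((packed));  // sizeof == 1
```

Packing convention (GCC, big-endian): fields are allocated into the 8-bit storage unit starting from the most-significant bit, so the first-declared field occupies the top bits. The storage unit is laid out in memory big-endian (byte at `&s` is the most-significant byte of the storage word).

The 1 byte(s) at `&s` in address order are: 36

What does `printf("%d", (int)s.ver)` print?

-2

[0]=0x36 (big-endian) → word 0x36
len [6+:2] = (word>>6) & 0x3 = 0
cnt [5+:1] = (word>>5) & 0x1 = 1
err [4+:1] = (word>>4) & 0x1 = 1
bank [3+:1] = (word>>3) & 0x1 = 0
state [2+:1] = (word>>2) & 0x1 = 1
ver [0+:2] = (word>>0) & 0x3 = 2  ←
ver signed 2b, MSB=1: 2 - 4 = -2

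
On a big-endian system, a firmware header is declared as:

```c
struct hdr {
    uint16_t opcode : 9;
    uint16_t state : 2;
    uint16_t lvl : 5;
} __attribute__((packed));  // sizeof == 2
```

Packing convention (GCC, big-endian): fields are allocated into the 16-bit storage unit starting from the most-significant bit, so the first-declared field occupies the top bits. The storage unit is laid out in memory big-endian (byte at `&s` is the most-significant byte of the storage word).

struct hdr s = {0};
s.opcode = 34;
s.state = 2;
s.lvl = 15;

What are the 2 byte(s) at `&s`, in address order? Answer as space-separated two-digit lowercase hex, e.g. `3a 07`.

11 4f

opcode:9 = 34 → 0x22 << 7 → word 0x1100
state:2 = 2 → 0x2 << 5 → word 0x1140
lvl:5 = 15 → 0xf << 0 → word 0x114f
word = 0x114f → big-endian bytes:
  [0]=0x11  [1]=0x4f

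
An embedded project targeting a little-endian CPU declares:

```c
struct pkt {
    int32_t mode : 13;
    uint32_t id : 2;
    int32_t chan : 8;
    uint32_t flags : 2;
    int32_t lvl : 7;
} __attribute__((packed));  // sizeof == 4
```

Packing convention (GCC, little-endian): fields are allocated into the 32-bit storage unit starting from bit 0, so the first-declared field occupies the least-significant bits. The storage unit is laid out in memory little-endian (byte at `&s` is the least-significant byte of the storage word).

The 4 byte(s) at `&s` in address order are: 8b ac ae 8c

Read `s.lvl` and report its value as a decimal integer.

[0]=0x8b [1]=0xac [2]=0xae [3]=0x8c (little-endian) → word 0x8caeac8b
mode [0+:13] = (word>>0) & 0x1fff = 3211
id [13+:2] = (word>>13) & 0x3 = 1
chan [15+:8] = (word>>15) & 0xff = 93
flags [23+:2] = (word>>23) & 0x3 = 1
lvl [25+:7] = (word>>25) & 0x7f = 70  ←
lvl signed 7b, MSB=1: 70 - 128 = -58

-58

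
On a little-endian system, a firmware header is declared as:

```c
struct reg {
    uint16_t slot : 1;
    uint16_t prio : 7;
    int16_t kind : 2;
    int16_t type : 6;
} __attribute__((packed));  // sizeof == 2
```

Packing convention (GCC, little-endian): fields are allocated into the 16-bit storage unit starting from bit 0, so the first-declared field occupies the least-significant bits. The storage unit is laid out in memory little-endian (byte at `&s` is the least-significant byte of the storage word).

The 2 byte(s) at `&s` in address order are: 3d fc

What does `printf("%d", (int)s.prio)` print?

[0]=0x3d [1]=0xfc (little-endian) → word 0xfc3d
slot [0+:1] = (word>>0) & 0x1 = 1
prio [1+:7] = (word>>1) & 0x7f = 30  ←
kind [8+:2] = (word>>8) & 0x3 = 0
type [10+:6] = (word>>10) & 0x3f = 63

30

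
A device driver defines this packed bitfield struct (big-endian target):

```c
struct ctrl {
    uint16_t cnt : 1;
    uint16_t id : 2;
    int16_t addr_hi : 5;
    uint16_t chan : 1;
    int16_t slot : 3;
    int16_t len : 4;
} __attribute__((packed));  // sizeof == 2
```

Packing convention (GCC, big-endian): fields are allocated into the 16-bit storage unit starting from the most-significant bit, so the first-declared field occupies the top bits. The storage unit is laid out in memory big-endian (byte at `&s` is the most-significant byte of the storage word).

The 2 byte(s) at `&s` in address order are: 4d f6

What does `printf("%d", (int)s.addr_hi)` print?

13

[0]=0x4d [1]=0xf6 (big-endian) → word 0x4df6
cnt [15+:1] = (word>>15) & 0x1 = 0
id [13+:2] = (word>>13) & 0x3 = 2
addr_hi [8+:5] = (word>>8) & 0x1f = 13  ←
chan [7+:1] = (word>>7) & 0x1 = 1
slot [4+:3] = (word>>4) & 0x7 = 7
len [0+:4] = (word>>0) & 0xf = 6
addr_hi signed 5b, MSB=0: value = 13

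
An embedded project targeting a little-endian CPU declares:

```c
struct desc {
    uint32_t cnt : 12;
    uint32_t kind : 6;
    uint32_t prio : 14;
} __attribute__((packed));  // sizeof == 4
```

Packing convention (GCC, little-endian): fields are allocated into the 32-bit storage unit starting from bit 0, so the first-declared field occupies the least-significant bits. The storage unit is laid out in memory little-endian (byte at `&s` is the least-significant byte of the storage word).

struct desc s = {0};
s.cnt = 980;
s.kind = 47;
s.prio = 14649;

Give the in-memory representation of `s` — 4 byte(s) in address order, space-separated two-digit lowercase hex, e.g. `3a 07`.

d4 f3 e6 e4

cnt:12 = 980 → 0x3d4 << 0 → word 0x000003d4
kind:6 = 47 → 0x2f << 12 → word 0x0002f3d4
prio:14 = 14649 → 0x3939 << 18 → word 0xe4e6f3d4
word = 0xe4e6f3d4 → little-endian bytes:
  [0]=0xd4  [1]=0xf3  [2]=0xe6  [3]=0xe4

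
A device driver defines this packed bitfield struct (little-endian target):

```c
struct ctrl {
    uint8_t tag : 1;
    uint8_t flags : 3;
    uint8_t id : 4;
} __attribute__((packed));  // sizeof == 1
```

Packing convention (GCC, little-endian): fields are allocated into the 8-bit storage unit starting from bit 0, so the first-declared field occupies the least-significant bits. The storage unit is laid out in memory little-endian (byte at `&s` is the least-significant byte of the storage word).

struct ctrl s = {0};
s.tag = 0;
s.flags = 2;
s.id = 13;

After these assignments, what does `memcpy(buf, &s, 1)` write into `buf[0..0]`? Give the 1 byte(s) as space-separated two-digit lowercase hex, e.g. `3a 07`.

d4

tag (1b) val=0 bits=0x0 at bit 0: 0x00
flags (3b) val=2 bits=0x2 at bit 1: 0x04
id (4b) val=13 bits=0xd at bit 4: 0xd4
word = 0xd4 → little-endian bytes:
  [0]=0xd4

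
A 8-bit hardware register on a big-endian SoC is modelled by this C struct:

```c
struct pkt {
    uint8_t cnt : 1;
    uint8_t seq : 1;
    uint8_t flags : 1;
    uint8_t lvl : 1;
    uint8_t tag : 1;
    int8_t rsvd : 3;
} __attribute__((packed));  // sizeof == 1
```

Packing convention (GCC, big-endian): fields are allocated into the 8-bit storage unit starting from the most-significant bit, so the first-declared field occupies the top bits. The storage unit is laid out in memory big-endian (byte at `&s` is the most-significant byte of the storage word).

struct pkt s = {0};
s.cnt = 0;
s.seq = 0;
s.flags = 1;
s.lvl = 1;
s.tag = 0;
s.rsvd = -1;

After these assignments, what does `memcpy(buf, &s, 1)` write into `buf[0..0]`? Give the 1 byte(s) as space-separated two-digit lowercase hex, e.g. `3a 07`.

cnt:1 = 0 → 0x0 << 7 → word 0x00
seq:1 = 0 → 0x0 << 6 → word 0x00
flags:1 = 1 → 0x1 << 5 → word 0x20
lvl:1 = 1 → 0x1 << 4 → word 0x30
tag:1 = 0 → 0x0 << 3 → word 0x30
rsvd:3 = -1 → 0x7 << 0 → word 0x37
word = 0x37 → big-endian bytes:
  [0]=0x37

37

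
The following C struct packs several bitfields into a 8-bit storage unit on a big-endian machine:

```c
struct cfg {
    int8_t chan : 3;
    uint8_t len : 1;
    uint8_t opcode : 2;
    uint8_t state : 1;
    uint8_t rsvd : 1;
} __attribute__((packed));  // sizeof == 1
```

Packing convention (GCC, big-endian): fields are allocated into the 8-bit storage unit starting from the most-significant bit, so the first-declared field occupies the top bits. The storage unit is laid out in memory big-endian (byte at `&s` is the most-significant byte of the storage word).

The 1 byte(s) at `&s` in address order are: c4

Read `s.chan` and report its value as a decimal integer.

[0]=0xc4 (big-endian) → word 0xc4
chan [5+:3] = (word>>5) & 0x7 = 6  ←
len [4+:1] = (word>>4) & 0x1 = 0
opcode [2+:2] = (word>>2) & 0x3 = 1
state [1+:1] = (word>>1) & 0x1 = 0
rsvd [0+:1] = (word>>0) & 0x1 = 0
chan signed 3b, MSB=1: 6 - 8 = -2

-2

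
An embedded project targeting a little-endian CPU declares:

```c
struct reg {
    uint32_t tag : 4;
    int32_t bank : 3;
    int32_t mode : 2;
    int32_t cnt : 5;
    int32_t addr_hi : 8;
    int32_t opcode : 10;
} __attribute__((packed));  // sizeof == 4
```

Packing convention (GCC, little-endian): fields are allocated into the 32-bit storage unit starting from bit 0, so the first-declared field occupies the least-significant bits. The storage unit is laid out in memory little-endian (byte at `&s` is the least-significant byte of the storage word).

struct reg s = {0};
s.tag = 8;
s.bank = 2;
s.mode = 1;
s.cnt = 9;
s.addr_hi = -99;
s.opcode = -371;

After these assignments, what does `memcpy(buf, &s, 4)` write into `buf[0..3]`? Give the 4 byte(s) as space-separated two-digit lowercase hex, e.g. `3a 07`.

a8 52 67 a3

[0+:4] tag=8 & 0xf = 0x8; word=0x00000008
[4+:3] bank=2 & 0x7 = 0x2; word=0x00000028
[7+:2] mode=1 & 0x3 = 0x1; word=0x000000a8
[9+:5] cnt=9 & 0x1f = 0x9; word=0x000012a8
[14+:8] addr_hi=-99 & 0xff = 0x9d; word=0x002752a8
[22+:10] opcode=-371 & 0x3ff = 0x28d; word=0xa36752a8
word = 0xa36752a8 → little-endian bytes:
  [0]=0xa8  [1]=0x52  [2]=0x67  [3]=0xa3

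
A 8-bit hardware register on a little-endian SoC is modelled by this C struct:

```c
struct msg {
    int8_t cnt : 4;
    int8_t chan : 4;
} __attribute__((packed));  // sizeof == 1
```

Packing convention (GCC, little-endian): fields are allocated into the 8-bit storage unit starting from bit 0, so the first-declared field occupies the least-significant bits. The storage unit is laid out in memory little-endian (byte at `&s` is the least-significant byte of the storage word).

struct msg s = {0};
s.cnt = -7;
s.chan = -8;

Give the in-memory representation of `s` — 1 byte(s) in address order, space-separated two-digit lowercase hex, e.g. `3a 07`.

cnt (4b) val=-7 bits=0x9 at bit 0: 0x09
chan (4b) val=-8 bits=0x8 at bit 4: 0x89
word = 0x89 → little-endian bytes:
  [0]=0x89

89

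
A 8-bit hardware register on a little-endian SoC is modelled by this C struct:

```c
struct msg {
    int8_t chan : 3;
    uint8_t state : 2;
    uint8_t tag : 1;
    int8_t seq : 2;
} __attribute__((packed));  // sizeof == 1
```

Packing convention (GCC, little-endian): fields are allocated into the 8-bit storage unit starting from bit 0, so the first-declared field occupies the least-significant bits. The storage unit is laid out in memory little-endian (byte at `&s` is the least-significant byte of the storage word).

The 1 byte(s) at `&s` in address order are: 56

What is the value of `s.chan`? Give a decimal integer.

-2

[0]=0x56 (little-endian) → word 0x56
chan [0+:3] = (word>>0) & 0x7 = 6  ←
state [3+:2] = (word>>3) & 0x3 = 2
tag [5+:1] = (word>>5) & 0x1 = 0
seq [6+:2] = (word>>6) & 0x3 = 1
chan signed 3b, MSB=1: 6 - 8 = -2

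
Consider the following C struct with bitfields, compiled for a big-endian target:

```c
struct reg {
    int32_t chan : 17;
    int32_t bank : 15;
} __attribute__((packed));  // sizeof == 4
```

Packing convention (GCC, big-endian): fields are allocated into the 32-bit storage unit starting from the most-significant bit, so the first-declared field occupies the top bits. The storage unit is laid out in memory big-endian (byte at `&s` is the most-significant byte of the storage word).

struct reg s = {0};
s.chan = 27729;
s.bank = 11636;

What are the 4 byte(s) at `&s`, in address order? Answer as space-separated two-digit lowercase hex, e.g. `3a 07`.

chan (17b) val=27729 bits=0x6c51 at bit 15: 0x36288000
bank (15b) val=11636 bits=0x2d74 at bit 0: 0x3628ad74
word = 0x3628ad74 → big-endian bytes:
  [0]=0x36  [1]=0x28  [2]=0xad  [3]=0x74

36 28 ad 74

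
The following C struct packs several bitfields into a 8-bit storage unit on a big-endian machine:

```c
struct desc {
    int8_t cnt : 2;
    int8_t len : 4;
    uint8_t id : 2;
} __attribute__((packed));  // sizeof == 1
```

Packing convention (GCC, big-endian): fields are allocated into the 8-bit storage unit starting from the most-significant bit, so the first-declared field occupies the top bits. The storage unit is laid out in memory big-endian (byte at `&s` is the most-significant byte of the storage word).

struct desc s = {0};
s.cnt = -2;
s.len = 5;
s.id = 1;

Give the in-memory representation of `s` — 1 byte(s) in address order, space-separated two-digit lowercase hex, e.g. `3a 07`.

cnt:2 = -2 → 0x2 << 6 → word 0x80
len:4 = 5 → 0x5 << 2 → word 0x94
id:2 = 1 → 0x1 << 0 → word 0x95
word = 0x95 → big-endian bytes:
  [0]=0x95

95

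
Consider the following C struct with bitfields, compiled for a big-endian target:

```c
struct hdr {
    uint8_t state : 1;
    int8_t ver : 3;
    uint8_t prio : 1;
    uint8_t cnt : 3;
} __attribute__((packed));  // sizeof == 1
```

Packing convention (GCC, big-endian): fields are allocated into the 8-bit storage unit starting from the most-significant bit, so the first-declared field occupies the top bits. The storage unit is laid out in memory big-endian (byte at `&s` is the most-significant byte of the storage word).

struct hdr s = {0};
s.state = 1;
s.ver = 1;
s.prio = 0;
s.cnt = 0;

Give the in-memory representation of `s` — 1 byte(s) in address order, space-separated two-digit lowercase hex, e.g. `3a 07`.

90

state (1b) val=1 bits=0x1 at bit 7: 0x80
ver (3b) val=1 bits=0x1 at bit 4: 0x90
prio (1b) val=0 bits=0x0 at bit 3: 0x90
cnt (3b) val=0 bits=0x0 at bit 0: 0x90
word = 0x90 → big-endian bytes:
  [0]=0x90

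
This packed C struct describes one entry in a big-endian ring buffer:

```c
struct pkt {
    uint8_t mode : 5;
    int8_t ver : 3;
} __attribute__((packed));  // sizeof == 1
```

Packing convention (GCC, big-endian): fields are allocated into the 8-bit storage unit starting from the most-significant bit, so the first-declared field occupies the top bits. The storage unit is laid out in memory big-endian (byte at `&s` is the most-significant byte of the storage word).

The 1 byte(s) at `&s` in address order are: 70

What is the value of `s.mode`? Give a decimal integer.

[0]=0x70 (big-endian) → word 0x70
mode [3+:5] = (word>>3) & 0x1f = 14  ←
ver [0+:3] = (word>>0) & 0x7 = 0

14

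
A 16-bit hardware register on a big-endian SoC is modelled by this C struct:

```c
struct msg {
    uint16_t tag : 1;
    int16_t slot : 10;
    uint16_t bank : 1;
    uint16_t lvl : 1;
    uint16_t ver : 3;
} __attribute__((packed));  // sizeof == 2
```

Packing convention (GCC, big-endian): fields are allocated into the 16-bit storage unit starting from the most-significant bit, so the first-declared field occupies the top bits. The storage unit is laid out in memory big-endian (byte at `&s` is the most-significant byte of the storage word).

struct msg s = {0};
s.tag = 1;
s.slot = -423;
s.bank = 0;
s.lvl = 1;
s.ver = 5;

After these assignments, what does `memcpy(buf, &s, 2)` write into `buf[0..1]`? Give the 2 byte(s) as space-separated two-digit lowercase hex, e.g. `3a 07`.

cb 2d

tag:1 = 1 → 0x1 << 15 → word 0x8000
slot:10 = -423 → 0x259 << 5 → word 0xcb20
bank:1 = 0 → 0x0 << 4 → word 0xcb20
lvl:1 = 1 → 0x1 << 3 → word 0xcb28
ver:3 = 5 → 0x5 << 0 → word 0xcb2d
word = 0xcb2d → big-endian bytes:
  [0]=0xcb  [1]=0x2d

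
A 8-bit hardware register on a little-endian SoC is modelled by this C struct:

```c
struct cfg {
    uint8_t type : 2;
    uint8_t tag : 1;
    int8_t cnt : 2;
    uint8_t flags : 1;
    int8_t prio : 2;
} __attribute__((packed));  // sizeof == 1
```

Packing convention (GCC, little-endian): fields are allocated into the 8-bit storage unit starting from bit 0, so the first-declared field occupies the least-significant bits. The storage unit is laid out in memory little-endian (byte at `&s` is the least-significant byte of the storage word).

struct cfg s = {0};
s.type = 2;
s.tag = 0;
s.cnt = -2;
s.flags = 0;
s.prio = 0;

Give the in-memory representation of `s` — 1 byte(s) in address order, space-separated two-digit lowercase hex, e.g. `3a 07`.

type:2 = 2 → 0x2 << 0 → word 0x02
tag:1 = 0 → 0x0 << 2 → word 0x02
cnt:2 = -2 → 0x2 << 3 → word 0x12
flags:1 = 0 → 0x0 << 5 → word 0x12
prio:2 = 0 → 0x0 << 6 → word 0x12
word = 0x12 → little-endian bytes:
  [0]=0x12

12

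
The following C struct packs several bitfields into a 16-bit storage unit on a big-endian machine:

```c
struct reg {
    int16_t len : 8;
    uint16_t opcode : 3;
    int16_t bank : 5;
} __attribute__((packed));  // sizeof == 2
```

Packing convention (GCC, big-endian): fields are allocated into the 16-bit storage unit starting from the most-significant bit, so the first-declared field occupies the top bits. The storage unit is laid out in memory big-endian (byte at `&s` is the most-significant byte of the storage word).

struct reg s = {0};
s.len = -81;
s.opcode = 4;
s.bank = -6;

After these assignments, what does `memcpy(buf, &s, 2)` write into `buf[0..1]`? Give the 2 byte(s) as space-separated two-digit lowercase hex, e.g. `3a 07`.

af 9a

len (8b) val=-81 bits=0xaf at bit 8: 0xaf00
opcode (3b) val=4 bits=0x4 at bit 5: 0xaf80
bank (5b) val=-6 bits=0x1a at bit 0: 0xaf9a
word = 0xaf9a → big-endian bytes:
  [0]=0xaf  [1]=0x9a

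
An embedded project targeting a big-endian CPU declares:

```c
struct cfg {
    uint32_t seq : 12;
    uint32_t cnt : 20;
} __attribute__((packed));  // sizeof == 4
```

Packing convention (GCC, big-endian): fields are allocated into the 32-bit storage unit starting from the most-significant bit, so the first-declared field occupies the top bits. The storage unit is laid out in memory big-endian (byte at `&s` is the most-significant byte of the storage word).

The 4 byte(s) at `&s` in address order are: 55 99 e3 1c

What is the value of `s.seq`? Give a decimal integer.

[0]=0x55 [1]=0x99 [2]=0xe3 [3]=0x1c (big-endian) → word 0x5599e31c
seq [20+:12] = (word>>20) & 0xfff = 1369  ←
cnt [0+:20] = (word>>0) & 0xfffff = 647964

1369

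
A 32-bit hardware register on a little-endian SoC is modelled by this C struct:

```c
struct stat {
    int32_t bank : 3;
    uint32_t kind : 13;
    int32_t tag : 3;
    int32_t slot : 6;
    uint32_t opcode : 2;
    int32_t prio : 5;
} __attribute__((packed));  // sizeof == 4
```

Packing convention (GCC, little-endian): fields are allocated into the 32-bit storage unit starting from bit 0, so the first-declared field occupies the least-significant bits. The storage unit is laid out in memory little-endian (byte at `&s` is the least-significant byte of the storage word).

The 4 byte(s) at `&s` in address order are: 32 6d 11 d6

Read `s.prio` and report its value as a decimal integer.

[0]=0x32 [1]=0x6d [2]=0x11 [3]=0xd6 (little-endian) → word 0xd6116d32
bank:3 @ bit 0 → (0xd6116d32>>0)&0x7 = 0x2
kind:13 @ bit 3 → (0xd6116d32>>3)&0x1fff = 0xda6
tag:3 @ bit 16 → (0xd6116d32>>16)&0x7 = 0x1
slot:6 @ bit 19 → (0xd6116d32>>19)&0x3f = 0x2
opcode:2 @ bit 25 → (0xd6116d32>>25)&0x3 = 0x3
prio:5 @ bit 27 → (0xd6116d32>>27)&0x1f = 0x1a  ←
prio signed 5b, MSB=1: 26 - 32 = -6

-6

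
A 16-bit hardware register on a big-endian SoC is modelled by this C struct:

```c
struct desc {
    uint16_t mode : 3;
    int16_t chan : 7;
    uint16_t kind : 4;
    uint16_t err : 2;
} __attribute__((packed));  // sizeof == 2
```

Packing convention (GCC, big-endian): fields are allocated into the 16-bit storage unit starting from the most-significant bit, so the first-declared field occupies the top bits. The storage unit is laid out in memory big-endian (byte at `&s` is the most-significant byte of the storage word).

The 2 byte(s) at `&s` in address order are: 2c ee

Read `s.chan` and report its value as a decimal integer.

51

[0]=0x2c [1]=0xee (big-endian) → word 0x2cee
mode [13+:3] = (word>>13) & 0x7 = 1
chan [6+:7] = (word>>6) & 0x7f = 51  ←
kind [2+:4] = (word>>2) & 0xf = 11
err [0+:2] = (word>>0) & 0x3 = 2
chan signed 7b, MSB=0: value = 51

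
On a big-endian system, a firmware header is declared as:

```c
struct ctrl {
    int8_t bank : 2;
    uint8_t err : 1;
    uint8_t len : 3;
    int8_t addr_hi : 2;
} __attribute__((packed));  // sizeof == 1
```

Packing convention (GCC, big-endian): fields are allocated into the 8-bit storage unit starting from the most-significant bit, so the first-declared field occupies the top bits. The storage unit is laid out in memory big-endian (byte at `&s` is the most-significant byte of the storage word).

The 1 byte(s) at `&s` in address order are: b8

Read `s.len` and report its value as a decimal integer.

[0]=0xb8 (big-endian) → word 0xb8
bank:2 @ bit 6 → (0xb8>>6)&0x3 = 0x2
err:1 @ bit 5 → (0xb8>>5)&0x1 = 0x1
len:3 @ bit 2 → (0xb8>>2)&0x7 = 0x6  ←
addr_hi:2 @ bit 0 → (0xb8>>0)&0x3 = 0x0

6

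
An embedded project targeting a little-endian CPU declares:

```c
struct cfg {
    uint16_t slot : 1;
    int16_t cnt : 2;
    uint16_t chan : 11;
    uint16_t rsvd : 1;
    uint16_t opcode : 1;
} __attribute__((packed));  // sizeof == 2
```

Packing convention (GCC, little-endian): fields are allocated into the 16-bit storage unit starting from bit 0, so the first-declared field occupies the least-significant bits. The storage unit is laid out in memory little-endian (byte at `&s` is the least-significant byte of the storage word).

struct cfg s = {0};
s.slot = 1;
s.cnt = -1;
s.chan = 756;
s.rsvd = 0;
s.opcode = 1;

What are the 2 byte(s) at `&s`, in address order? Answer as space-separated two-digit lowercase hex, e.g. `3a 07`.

[0+:1] slot=1 & 0x1 = 0x1; word=0x0001
[1+:2] cnt=-1 & 0x3 = 0x3; word=0x0007
[3+:11] chan=756 & 0x7ff = 0x2f4; word=0x17a7
[14+:1] rsvd=0 & 0x1 = 0x0; word=0x17a7
[15+:1] opcode=1 & 0x1 = 0x1; word=0x97a7
word = 0x97a7 → little-endian bytes:
  [0]=0xa7  [1]=0x97

a7 97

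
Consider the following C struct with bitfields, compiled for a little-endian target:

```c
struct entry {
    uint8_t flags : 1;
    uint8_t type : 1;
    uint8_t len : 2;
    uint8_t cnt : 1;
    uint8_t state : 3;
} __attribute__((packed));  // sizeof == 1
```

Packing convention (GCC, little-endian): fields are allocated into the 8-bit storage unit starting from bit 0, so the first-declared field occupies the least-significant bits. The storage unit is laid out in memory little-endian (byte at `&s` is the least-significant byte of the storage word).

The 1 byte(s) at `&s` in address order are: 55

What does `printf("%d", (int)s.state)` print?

[0]=0x55 (little-endian) → word 0x55
flags [0+:1] = (word>>0) & 0x1 = 1
type [1+:1] = (word>>1) & 0x1 = 0
len [2+:2] = (word>>2) & 0x3 = 1
cnt [4+:1] = (word>>4) & 0x1 = 1
state [5+:3] = (word>>5) & 0x7 = 2  ←

2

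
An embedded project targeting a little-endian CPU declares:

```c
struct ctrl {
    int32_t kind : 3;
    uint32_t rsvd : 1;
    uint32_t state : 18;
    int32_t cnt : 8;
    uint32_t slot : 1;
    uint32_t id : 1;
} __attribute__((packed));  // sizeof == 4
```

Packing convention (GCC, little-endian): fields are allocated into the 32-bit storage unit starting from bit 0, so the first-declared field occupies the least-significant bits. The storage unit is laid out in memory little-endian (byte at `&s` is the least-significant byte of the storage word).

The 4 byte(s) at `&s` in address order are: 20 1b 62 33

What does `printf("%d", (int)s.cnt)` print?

[0]=0x20 [1]=0x1b [2]=0x62 [3]=0x33 (little-endian) → word 0x33621b20
kind:3 @ bit 0 → (0x33621b20>>0)&0x7 = 0x0
rsvd:1 @ bit 3 → (0x33621b20>>3)&0x1 = 0x0
state:18 @ bit 4 → (0x33621b20>>4)&0x3ffff = 0x221b2
cnt:8 @ bit 22 → (0x33621b20>>22)&0xff = 0xcd  ←
slot:1 @ bit 30 → (0x33621b20>>30)&0x1 = 0x0
id:1 @ bit 31 → (0x33621b20>>31)&0x1 = 0x0
cnt signed 8b, MSB=1: 205 - 256 = -51

-51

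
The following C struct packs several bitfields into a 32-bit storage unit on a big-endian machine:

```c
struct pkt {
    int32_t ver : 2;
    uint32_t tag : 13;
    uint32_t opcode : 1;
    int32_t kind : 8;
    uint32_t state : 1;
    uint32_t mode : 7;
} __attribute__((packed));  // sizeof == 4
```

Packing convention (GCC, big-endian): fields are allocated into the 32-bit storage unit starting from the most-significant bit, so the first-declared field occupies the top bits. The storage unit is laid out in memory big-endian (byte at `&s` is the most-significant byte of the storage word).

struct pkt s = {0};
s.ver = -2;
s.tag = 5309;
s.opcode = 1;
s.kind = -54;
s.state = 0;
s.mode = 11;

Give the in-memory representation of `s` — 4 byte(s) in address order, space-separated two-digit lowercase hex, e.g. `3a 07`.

a9 7b ca 0b

ver (2b) val=-2 bits=0x2 at bit 30: 0x80000000
tag (13b) val=5309 bits=0x14bd at bit 17: 0xa97a0000
opcode (1b) val=1 bits=0x1 at bit 16: 0xa97b0000
kind (8b) val=-54 bits=0xca at bit 8: 0xa97bca00
state (1b) val=0 bits=0x0 at bit 7: 0xa97bca00
mode (7b) val=11 bits=0xb at bit 0: 0xa97bca0b
word = 0xa97bca0b → big-endian bytes:
  [0]=0xa9  [1]=0x7b  [2]=0xca  [3]=0x0b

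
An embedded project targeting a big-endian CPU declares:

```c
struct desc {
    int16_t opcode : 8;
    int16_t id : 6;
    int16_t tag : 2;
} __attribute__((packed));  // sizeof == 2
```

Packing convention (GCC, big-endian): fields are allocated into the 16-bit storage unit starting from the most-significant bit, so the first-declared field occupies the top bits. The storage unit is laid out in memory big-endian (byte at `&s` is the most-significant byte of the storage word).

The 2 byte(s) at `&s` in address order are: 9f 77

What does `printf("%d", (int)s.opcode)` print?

-97

[0]=0x9f [1]=0x77 (big-endian) → word 0x9f77
opcode [8+:8] = (word>>8) & 0xff = 159  ←
id [2+:6] = (word>>2) & 0x3f = 29
tag [0+:2] = (word>>0) & 0x3 = 3
opcode signed 8b, MSB=1: 159 - 256 = -97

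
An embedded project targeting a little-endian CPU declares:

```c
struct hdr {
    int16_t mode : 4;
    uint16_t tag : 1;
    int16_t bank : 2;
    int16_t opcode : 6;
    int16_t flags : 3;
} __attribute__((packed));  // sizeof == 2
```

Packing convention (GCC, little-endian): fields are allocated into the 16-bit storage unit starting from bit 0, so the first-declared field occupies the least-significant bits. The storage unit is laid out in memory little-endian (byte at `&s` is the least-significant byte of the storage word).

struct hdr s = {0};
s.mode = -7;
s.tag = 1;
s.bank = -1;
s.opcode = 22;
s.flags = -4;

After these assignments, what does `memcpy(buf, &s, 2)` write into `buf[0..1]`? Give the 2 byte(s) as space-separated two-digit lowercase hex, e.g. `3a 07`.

[0+:4] mode=-7 & 0xf = 0x9; word=0x0009
[4+:1] tag=1 & 0x1 = 0x1; word=0x0019
[5+:2] bank=-1 & 0x3 = 0x3; word=0x0079
[7+:6] opcode=22 & 0x3f = 0x16; word=0x0b79
[13+:3] flags=-4 & 0x7 = 0x4; word=0x8b79
word = 0x8b79 → little-endian bytes:
  [0]=0x79  [1]=0x8b

79 8b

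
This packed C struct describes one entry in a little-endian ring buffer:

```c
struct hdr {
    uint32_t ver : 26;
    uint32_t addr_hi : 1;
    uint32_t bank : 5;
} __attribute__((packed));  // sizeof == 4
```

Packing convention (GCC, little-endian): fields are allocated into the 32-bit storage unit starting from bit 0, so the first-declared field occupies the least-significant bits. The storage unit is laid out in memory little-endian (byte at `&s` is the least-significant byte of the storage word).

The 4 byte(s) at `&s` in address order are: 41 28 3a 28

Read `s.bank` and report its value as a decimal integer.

[0]=0x41 [1]=0x28 [2]=0x3a [3]=0x28 (little-endian) → word 0x283a2841
ver:26 @ bit 0 → (0x283a2841>>0)&0x3ffffff = 0x3a2841
addr_hi:1 @ bit 26 → (0x283a2841>>26)&0x1 = 0x0
bank:5 @ bit 27 → (0x283a2841>>27)&0x1f = 0x5  ←

5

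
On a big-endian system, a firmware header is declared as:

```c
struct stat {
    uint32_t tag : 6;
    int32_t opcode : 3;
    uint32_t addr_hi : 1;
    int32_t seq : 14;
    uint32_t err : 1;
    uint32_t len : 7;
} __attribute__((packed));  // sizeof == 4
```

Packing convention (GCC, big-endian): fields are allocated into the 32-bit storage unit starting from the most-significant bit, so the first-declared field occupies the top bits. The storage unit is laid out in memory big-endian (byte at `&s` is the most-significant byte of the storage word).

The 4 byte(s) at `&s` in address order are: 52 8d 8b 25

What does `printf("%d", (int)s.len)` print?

[0]=0x52 [1]=0x8d [2]=0x8b [3]=0x25 (big-endian) → word 0x528d8b25
tag [26+:6] = (word>>26) & 0x3f = 20
opcode [23+:3] = (word>>23) & 0x7 = 5
addr_hi [22+:1] = (word>>22) & 0x1 = 0
seq [8+:14] = (word>>8) & 0x3fff = 3467
err [7+:1] = (word>>7) & 0x1 = 0
len [0+:7] = (word>>0) & 0x7f = 37  ←

37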